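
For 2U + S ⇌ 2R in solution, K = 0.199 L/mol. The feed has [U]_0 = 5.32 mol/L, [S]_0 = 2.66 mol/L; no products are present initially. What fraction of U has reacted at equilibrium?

Let X = conversion of U; extent ξ = 5.32X/2 mol/L.
Concentrations: [U] = 5.32 − 5.32X; [S] = 2.66 − 2.66X; [R] = 5.32X.
K = [R]^2 / ([U]^2 [S]).
Solving K = 0.199 for X ∈ (0,1): X = 0.367.

X = 0.367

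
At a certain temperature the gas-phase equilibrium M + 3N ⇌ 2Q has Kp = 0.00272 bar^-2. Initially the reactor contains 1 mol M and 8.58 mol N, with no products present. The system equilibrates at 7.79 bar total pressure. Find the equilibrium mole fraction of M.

Let X = conversion of M (basis 1 mol M); extent of reaction ξ = X.
Moles: n_M = 1 − X; n_N = 8.58 − 3X; n_Q = 2X.
Total moles n_T = 9.58 − 2X.
With p_i = (n_i/n_T)P, Kp = p_Q^2 / (p_M p_N^3).
Setting this equal to 0.00272 bar^-2 and taking the physical root (0 < X < 1) gives X = 0.372.
Then n_M = 0.628, n_T = 8.84, so y_M = 0.071.

y_M = 0.071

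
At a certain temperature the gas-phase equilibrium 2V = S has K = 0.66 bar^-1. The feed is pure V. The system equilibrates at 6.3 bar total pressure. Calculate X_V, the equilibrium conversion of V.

Take 1 mol V as basis and let X be its fractional conversion, so ξ = 0.5X.
At extent ξ: n_V = 1 − X; n_S = 0.5X.
Total moles n_T = 1 − 0.5X.
Mole fractions y_i = n_i/n_T; K = p_S / (p_V^2) with p_i = y_i·P.
Equating to 0.66 bar^-1 and solving on 0 < X < 1: X = 0.762.

X = 0.762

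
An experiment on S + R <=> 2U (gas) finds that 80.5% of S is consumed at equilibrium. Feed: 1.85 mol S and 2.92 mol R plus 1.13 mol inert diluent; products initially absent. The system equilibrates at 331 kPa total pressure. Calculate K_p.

Let X = conversion of S (basis 1.85 mol S); extent of reaction ξ = 1.85X.
Mole table: n_S = 1.85 − 1.85X; n_R = 2.92 − 1.85X; n_U = 3.7X; n_I = 1.13 (inert).
Since Δν = 0, n_T = 5.9 throughout.
At X = 0.805: n_S = 0.361, n_R = 1.43, n_U = 2.98, n_T = 5.9.
p_i = (n_i/n_T)·P. K_p = p_U^2 / (p_S p_R) = 17.2.

K_p = 17.2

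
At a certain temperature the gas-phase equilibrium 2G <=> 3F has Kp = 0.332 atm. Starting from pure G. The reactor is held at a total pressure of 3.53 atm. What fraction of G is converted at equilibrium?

X = 0.259

Basis: 1 mol G initially; let X = conversion of G. Extent ξ = 0.5X.
Mole table: n_G = 1 − X; n_F = 1.5X.
Summing: n_T = 1 + 0.5X.
With p_i = (n_i/n_T)P, Kp = p_F^3 / (p_G^2).
Equating to 0.332 atm and solving on 0 < X < 1: X = 0.259.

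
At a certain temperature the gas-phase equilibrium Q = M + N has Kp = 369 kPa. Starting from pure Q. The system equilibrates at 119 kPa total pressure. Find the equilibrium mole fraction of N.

y_N = 0.465

Let X = conversion of Q (basis 1 mol Q); extent of reaction ξ = X.
Moles: n_Q = 1 − X; n_M = X; n_N = X.
Summing: n_T = 1 + X.
With p_i = (n_i/n_T)P, Kp = p_M p_N / (p_Q).
Setting this equal to 369 kPa and taking the physical root (0 < X < 1) gives X = 0.870.
Then n_N = 0.87, n_T = 1.87, so y_N = 0.465.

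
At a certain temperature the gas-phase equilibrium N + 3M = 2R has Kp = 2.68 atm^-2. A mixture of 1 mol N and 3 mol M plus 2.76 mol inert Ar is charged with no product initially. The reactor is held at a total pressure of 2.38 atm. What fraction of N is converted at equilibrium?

X = 0.477

Basis: 1 mol N initially; let X = conversion of N. Extent ξ = X.
Mole table: n_N = 1 − X; n_M = 3 − 3X; n_R = 2X; n_I = 2.76 (inert).
Summing: n_T = 6.76 − 2X.
With p_i = (n_i/n_T)P, Kp = p_R^2 / (p_N p_M^3).
Substituting and setting equal to 2.68 atm^-2 gives a polynomial in X; the root in (0,1) is X = 0.477.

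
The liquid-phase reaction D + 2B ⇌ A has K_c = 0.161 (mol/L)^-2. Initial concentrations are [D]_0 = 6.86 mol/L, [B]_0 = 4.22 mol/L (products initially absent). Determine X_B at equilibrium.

X = 0.693

Let X = conversion of B; extent ξ = 4.22X/2 mol/L.
Concentrations: [D] = 6.86 − 2.11X; [B] = 4.22 − 4.22X; [A] = 2.11X.
K_c = [A] / ([D] [B]^2).
This equals 0.161 at X = 0.693 (the root in 0 < X < 1).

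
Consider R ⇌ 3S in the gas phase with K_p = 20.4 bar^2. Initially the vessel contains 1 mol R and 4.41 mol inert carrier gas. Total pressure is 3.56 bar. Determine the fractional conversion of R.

Let X = conversion of R (basis 1 mol R); extent of reaction ξ = X.
Mole table: n_R = 1 − X; n_S = 3X; n_I = 4.41 (inert).
n_T = Σnᵢ = 5.41 + 2X.
Mole fractions y_i = n_i/n_T; K_p = p_S^3 / (p_R) with p_i = y_i·P.
Equating to 20.4 bar^2 and solving on 0 < X < 1: X = 0.816.

X = 0.816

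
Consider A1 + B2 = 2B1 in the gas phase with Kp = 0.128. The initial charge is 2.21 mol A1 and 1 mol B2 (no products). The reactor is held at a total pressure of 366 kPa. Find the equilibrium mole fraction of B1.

Let X = conversion of B2 (basis 1 mol B2); extent of reaction ξ = X.
Mole table: n_A1 = 2.21 − X; n_B2 = 1 − X; n_B1 = 2X.
Since Δν = 0, n_T = 3.21 throughout.
With p_i = (n_i/n_T)P, Kp = p_B1^2 / (p_A1 p_B2).
Substituting and setting equal to 0.128 gives a polynomial in X; the root in (0,1) is X = 0.222.
Then n_B1 = 0.445, n_T = 3.21, so y_B1 = 0.139.

y_B1 = 0.139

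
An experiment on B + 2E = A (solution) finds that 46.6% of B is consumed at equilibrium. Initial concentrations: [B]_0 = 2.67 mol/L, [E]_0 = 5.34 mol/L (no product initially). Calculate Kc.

Let X = conversion of B.
Concentrations: [B] = 2.67 − 2.67X; [E] = 5.34 − 5.34X; [A] = 2.67X.
At X = 0.466: [B] = 1.43, [E] = 2.85, [A] = 1.24.
Kc = [A] / ([B] [E]^2) = 0.107 (mol/L)^-2.

Kc = 0.107 (mol/L)^-2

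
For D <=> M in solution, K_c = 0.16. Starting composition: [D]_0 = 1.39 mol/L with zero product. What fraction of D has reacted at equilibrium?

X = 0.138

Let X = conversion of D; extent ξ = 1.39·X mol/L.
Concentrations: [D] = 1.39 − 1.39X; [M] = 1.39X.
K_c = [M] / ([D]).
Solving K_c = 0.16 for X ∈ (0,1): X = 0.138.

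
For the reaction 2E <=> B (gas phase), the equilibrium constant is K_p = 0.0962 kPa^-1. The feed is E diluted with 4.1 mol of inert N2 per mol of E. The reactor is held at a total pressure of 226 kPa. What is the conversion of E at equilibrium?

Basis: 1 mol E initially; let X = conversion of E. Extent ξ = 0.5X.
Species balance: n_E = 1 − X; n_B = 0.5X; n_I = 4.1 (inert).
Summing: n_T = 5.1 − 0.5X.
With p_i = (n_i/n_T)P, K_p = p_B / (p_E^2).
This yields a degree-2 equation in X; solving on (0,1), X = 0.720.

X = 0.720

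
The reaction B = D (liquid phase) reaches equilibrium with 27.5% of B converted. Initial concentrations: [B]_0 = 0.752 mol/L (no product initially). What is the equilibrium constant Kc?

Let X = conversion of B.
Concentrations: [B] = 0.752 − 0.752X; [D] = 0.752X.
At X = 0.275: [B] = 0.545, [D] = 0.207.
Kc = [D] / ([B]) = 0.379.

Kc = 0.379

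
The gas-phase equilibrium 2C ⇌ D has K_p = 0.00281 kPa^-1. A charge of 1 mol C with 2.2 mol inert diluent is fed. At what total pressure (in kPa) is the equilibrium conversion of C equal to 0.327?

P = 390 kPa

Take 1 mol C as basis and let X be its fractional conversion, so ξ = 0.5X.
At extent ξ: n_C = 1 − X; n_D = 0.5X; n_I = 2.2 (inert).
n_T = Σnᵢ = 3.2 − 0.5X.
K_p = p_D / (p_C^2) with p_i = (n_i/n_T)·P.
At X = 0.327: the mole-fraction product g(X) = Π y_i^ν_i = 1.096. Since K_p = g(X)·P^{-1}, P = (g/K_p)^(1/1) = (1.096/0.00281)^(1/1) = 390 kPa.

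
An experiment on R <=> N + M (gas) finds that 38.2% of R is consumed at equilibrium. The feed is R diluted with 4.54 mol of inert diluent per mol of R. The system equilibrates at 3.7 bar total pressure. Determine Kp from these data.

Let X = conversion of R (basis 1 mol R); extent of reaction ξ = X.
Mole table: n_R = 1 − X; n_N = X; n_M = X; n_I = 4.54 (inert).
n_T = Σnᵢ = 5.54 + X.
At X = 0.382: n_R = 0.618, n_N = 0.382, n_M = 0.382, n_T = 5.92.
p_i = (n_i/n_T)·P. Kp = p_N p_M / (p_R) = 0.148 bar.

Kp = 0.148 bar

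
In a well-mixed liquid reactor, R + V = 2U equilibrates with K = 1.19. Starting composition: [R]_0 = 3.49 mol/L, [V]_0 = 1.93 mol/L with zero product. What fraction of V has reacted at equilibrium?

X = 0.463

Let X = conversion of V; extent ξ = 1.93·X mol/L.
Concentrations: [R] = 3.49 − 1.93X; [V] = 1.93 − 1.93X; [U] = 3.86X.
K = [U]^2 / ([R] [V]).
This equals 1.19 at X = 0.463 (the root in 0 < X < 1).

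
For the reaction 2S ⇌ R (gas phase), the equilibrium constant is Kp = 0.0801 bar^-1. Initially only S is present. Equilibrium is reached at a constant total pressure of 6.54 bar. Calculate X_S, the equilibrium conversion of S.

X = 0.432

Take 1 mol S as basis and let X be its fractional conversion, so ξ = 0.5X.
Mole table: n_S = 1 − X; n_R = 0.5X.
n_T = Σnᵢ = 1 − 0.5X.
With p_i = (n_i/n_T)P, Kp = p_R / (p_S^2).
Setting this equal to 0.0801 bar^-1 and taking the physical root (0 < X < 1) gives X = 0.432.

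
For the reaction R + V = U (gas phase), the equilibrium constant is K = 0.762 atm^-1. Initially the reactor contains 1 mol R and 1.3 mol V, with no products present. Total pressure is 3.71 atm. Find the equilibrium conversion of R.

Take 1 mol R as basis and let X be its fractional conversion, so ξ = X.
Moles: n_R = 1 − X; n_V = 1.3 − X; n_U = X.
Total moles n_T = 2.3 − X.
y_i = n_i/n_T, p_i = y_i·P. K = p_U / (p_R p_V).
Substituting and setting equal to 0.762 atm^-1 gives a polynomial in X; the root in (0,1) is X = 0.548.

X = 0.548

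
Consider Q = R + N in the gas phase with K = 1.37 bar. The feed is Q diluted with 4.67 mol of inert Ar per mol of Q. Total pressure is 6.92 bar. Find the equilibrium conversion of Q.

Basis: 1 mol Q initially; let X = conversion of Q. Extent ξ = X.
Species balance: n_Q = 1 − X; n_R = X; n_N = X; n_I = 4.67 (inert).
Total moles n_T = 5.67 + X.
Mole fractions y_i = n_i/n_T; K = p_R p_N / (p_Q) with p_i = y_i·P.
Equating to 1.37 bar and solving on 0 < X < 1: X = 0.656.

X = 0.656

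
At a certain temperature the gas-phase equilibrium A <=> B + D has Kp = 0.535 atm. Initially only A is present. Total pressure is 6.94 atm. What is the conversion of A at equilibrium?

Basis: 1 mol A initially; let X = conversion of A. Extent ξ = X.
At extent ξ: n_A = 1 − X; n_B = X; n_D = X.
n_T = Σnᵢ = 1 + X.
With p_i = (n_i/n_T)P, Kp = p_B p_D / (p_A).
This yields a degree-2 equation in X; solving on (0,1), X = 0.268.

X = 0.268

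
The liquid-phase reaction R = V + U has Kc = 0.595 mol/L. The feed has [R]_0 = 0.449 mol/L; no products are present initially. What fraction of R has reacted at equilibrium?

Let X = conversion of R; extent ξ = 0.449·X mol/L.
Concentrations: [R] = 0.449 − 0.449X; [V] = 0.449X; [U] = 0.449X.
Kc = [V] [U] / ([R]).
Equating to 0.595 mol/L: the physical root is X = 0.666.

X = 0.666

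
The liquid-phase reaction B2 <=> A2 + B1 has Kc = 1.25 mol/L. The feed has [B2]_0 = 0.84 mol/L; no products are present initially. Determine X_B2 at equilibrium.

Let X = conversion of B2; extent ξ = 0.84·X mol/L.
Concentrations: [B2] = 0.84 − 0.84X; [A2] = 0.84X; [B1] = 0.84X.
Kc = [A2] [B1] / ([B2]).
This equals 1.25 at X = 0.685 (the root in 0 < X < 1).

X = 0.685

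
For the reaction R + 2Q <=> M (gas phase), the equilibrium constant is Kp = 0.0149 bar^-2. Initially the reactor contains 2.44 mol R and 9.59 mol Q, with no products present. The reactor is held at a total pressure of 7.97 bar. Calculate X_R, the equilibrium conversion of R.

Take 2.44 mol R as basis and let X be its fractional conversion, so ξ = 2.44X.
At extent ξ: n_R = 2.44 − 2.44X; n_Q = 9.59 − 4.88X; n_M = 2.44X.
Total moles n_T = 12 − 4.88X.
y_i = n_i/n_T, p_i = y_i·P. Kp = p_M / (p_R p_Q^2).
Equating to 0.0149 bar^-2 and solving on 0 < X < 1: X = 0.355.

X = 0.355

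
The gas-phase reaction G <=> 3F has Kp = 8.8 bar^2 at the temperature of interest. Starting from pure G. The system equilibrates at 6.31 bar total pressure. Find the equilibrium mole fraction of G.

Let X = conversion of G (basis 1 mol G); extent of reaction ξ = X.
Mole table: n_G = 1 − X; n_F = 3X.
Summing: n_T = 1 + 2X.
With p_i = (n_i/n_T)P, Kp = p_F^3 / (p_G).
Substituting and setting equal to 8.8 bar^2 gives a polynomial in X; the root in (0,1) is X = 0.239.
Then n_G = 0.761, n_T = 1.48, so y_G = 0.515.

y_G = 0.515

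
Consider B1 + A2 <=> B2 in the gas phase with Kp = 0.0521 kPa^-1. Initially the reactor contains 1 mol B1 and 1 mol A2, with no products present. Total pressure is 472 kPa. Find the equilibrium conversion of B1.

Let X = conversion of B1 (basis 1 mol B1); extent of reaction ξ = X.
At extent ξ: n_B1 = 1 − X; n_A2 = 1 − X; n_B2 = X.
Total moles n_T = 2 − X.
y_i = n_i/n_T, p_i = y_i·P. Kp = p_B2 / (p_B1 p_A2).
Setting this equal to 0.0521 kPa^-1 and taking the physical root (0 < X < 1) gives X = 0.802.

X = 0.802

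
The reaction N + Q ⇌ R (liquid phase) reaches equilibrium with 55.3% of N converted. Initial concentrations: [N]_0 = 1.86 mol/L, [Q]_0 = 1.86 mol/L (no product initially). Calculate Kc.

Kc = 1.49 L/mol

Let X = conversion of N.
Concentrations: [N] = 1.86 − 1.86X; [Q] = 1.86 − 1.86X; [R] = 1.86X.
At X = 0.553: [N] = 0.831, [Q] = 0.831, [R] = 1.03.
Kc = [R] / ([N] [Q]) = 1.49 L/mol.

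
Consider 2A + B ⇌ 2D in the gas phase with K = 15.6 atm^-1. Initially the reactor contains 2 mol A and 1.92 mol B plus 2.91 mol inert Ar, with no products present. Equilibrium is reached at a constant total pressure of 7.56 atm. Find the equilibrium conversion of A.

Basis: 2 mol A initially; let X = conversion of A. Extent ξ = X.
Moles: n_A = 2 − 2X; n_B = 1.92 − X; n_D = 2X; n_I = 2.91 (inert).
Total moles n_T = 6.83 − X.
With p_i = (n_i/n_T)P, K = p_D^2 / (p_A^2 p_B).
Substituting and setting equal to 15.6 atm^-1 gives a polynomial in X; the root in (0,1) is X = 0.823.

X = 0.823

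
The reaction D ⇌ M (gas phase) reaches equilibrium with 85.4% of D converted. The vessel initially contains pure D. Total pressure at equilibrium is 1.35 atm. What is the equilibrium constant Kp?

Kp = 5.85

Basis: 1 mol D initially; let X = conversion of D. Extent ξ = X.
Species balance: n_D = 1 − X; n_M = X.
Total moles n_T = 1 (Δν = 0, constant).
At X = 0.854: n_D = 0.146, n_M = 0.854, n_T = 1.
p_i = (n_i/n_T)·P. Kp = p_M / (p_D) = 5.85.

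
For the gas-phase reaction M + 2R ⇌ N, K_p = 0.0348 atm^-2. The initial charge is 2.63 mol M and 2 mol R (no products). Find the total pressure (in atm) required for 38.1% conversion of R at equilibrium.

P = 6.89 atm

Take 2 mol R as basis and let X be its fractional conversion, so ξ = X.
Moles: n_M = 2.63 − X; n_R = 2 − 2X; n_N = X.
n_T = Σnᵢ = 4.63 − 2X.
K_p = p_N / (p_M p_R^2) with p_i = (n_i/n_T)·P.
At X = 0.381: the mole-fraction product g(X) = Π y_i^ν_i = 1.654. Since K_p = g(X)·P^{-2}, P = (g/K_p)^(1/2) = (1.654/0.0348)^(1/2) = 6.89 atm.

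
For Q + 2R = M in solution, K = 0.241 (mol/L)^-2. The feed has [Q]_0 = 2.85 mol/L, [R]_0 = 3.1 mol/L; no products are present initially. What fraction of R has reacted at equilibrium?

Let X = conversion of R; extent ξ = 3.1X/2 mol/L.
Concentrations: [Q] = 2.85 − 1.55X; [R] = 3.1 − 3.1X; [M] = 1.55X.
K = [M] / ([Q] [R]^2).
Solving K = 0.241 for X ∈ (0,1): X = 0.563.

X = 0.563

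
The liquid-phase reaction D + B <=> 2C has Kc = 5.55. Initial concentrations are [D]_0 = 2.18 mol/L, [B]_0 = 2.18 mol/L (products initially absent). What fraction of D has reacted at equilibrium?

Let X = conversion of D; extent ξ = 2.18·X mol/L.
Concentrations: [D] = 2.18 − 2.18X; [B] = 2.18 − 2.18X; [C] = 4.36X.
Kc = [C]^2 / ([D] [B]).
This equals 5.55 at X = 0.541 (the root in 0 < X < 1).

X = 0.541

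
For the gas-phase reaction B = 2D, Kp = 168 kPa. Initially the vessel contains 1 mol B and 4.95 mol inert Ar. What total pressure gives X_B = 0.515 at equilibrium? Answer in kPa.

Let X = conversion of B (basis 1 mol B); extent of reaction ξ = X.
Mole table: n_B = 1 − X; n_D = 2X; n_I = 4.95 (inert).
Total moles n_T = 5.95 + X.
Kp = p_D^2 / (p_B) with p_i = (n_i/n_T)·P.
At X = 0.515: the mole-fraction product g(X) = Π y_i^ν_i = 0.3383. Since Kp = g(X)·P^{1}, P = (Kp/g)^(1/1) = (168/0.3383)^(1/1) = 497 kPa.

P = 497 kPa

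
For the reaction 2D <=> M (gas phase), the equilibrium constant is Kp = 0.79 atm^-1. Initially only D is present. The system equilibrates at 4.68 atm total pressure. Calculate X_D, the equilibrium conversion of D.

X = 0.748

Take 1 mol D as basis and let X be its fractional conversion, so ξ = 0.5X.
Mole table: n_D = 1 − X; n_M = 0.5X.
n_T = Σnᵢ = 1 − 0.5X.
With p_i = (n_i/n_T)P, Kp = p_M / (p_D^2).
Equating to 0.79 atm^-1 and solving on 0 < X < 1: X = 0.748.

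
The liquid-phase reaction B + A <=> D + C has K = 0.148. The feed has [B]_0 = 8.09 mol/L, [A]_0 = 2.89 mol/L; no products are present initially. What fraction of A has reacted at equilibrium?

Let X = conversion of A; extent ξ = 2.89·X mol/L.
Concentrations: [B] = 8.09 − 2.89X; [A] = 2.89 − 2.89X; [D] = 2.89X; [C] = 2.89X.
K = [D] [C] / ([B] [A]).
Solving K = 0.148 for X ∈ (0,1): X = 0.441.

X = 0.441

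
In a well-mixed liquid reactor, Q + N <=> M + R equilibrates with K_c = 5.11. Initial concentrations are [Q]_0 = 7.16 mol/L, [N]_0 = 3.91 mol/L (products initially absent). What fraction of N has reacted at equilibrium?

X = 0.854

Let X = conversion of N; extent ξ = 3.91·X mol/L.
Concentrations: [Q] = 7.16 − 3.91X; [N] = 3.91 − 3.91X; [M] = 3.91X; [R] = 3.91X.
K_c = [M] [R] / ([Q] [N]).
Equating to 5.11: the physical root is X = 0.854.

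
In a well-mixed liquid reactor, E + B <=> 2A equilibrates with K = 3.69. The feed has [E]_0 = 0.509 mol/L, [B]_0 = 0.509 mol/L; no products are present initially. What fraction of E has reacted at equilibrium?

Let X = conversion of E; extent ξ = 0.509·X mol/L.
Concentrations: [E] = 0.509 − 0.509X; [B] = 0.509 − 0.509X; [A] = 1.02X.
K = [A]^2 / ([E] [B]).
Equating to 3.69: the physical root is X = 0.490.

X = 0.490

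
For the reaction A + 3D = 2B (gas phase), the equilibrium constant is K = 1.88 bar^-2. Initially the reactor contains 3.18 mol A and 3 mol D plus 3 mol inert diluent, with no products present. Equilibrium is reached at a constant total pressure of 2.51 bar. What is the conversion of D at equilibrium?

X = 0.547

Let X = conversion of D (basis 3 mol D); extent of reaction ξ = X.
Species balance: n_A = 3.18 − X; n_D = 3 − 3X; n_B = 2X; n_I = 3 (inert).
Summing: n_T = 9.18 − 2X.
Mole fractions y_i = n_i/n_T; K = p_B^2 / (p_A p_D^3) with p_i = y_i·P.
Substituting and setting equal to 1.88 bar^-2 gives a polynomial in X; the root in (0,1) is X = 0.547.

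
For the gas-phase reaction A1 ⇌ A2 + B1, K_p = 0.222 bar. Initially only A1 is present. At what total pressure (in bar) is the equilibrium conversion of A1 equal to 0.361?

P = 1.48 bar

Take 1 mol A1 as basis and let X be its fractional conversion, so ξ = X.
Species balance: n_A1 = 1 − X; n_A2 = X; n_B1 = X.
Total moles n_T = 1 + X.
K_p = p_A2 p_B1 / (p_A1) with p_i = (n_i/n_T)·P.
At X = 0.361: the mole-fraction product g(X) = Π y_i^ν_i = 0.1498. Since K_p = g(X)·P^{1}, P = (K_p/g)^(1/1) = (0.222/0.1498)^(1/1) = 1.48 bar.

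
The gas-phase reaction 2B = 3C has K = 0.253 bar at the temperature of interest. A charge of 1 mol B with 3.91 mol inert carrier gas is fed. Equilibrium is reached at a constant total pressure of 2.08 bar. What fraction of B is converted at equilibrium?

Take 1 mol B as basis and let X be its fractional conversion, so ξ = 0.5X.
At extent ξ: n_B = 1 − X; n_C = 1.5X; n_I = 3.91 (inert).
Total moles n_T = 4.91 + 0.5X.
y_i = n_i/n_T, p_i = y_i·P. K = p_C^3 / (p_B^2).
Substituting and setting equal to 0.253 bar gives a polynomial in X; the root in (0,1) is X = 0.403.

X = 0.403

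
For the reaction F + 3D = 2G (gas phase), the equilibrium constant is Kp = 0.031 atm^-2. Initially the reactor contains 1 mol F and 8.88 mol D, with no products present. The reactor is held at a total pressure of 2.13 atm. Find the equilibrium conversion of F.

X = 0.358

Let X = conversion of F (basis 1 mol F); extent of reaction ξ = X.
Species balance: n_F = 1 − X; n_D = 8.88 − 3X; n_G = 2X.
Summing: n_T = 9.88 − 2X.
With p_i = (n_i/n_T)P, Kp = p_G^2 / (p_F p_D^3).
Equating to 0.031 atm^-2 and solving on 0 < X < 1: X = 0.358.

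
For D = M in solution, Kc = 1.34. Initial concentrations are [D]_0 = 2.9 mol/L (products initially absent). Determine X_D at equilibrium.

Let X = conversion of D; extent ξ = 2.9·X mol/L.
Concentrations: [D] = 2.9 − 2.9X; [M] = 2.9X.
Kc = [M] / ([D]).
This equals 1.34 at X = 0.573 (the root in 0 < X < 1).

X = 0.573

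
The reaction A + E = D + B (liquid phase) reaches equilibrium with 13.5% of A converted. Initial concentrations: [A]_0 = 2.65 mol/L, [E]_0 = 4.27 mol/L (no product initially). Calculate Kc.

Kc = 0.0143

Let X = conversion of A.
Concentrations: [A] = 2.65 − 2.65X; [E] = 4.27 − 2.65X; [D] = 2.65X; [B] = 2.65X.
At X = 0.135: [A] = 2.29, [E] = 3.91, [D] = 0.358, [B] = 0.358.
Kc = [D] [B] / ([A] [E]) = 0.0143.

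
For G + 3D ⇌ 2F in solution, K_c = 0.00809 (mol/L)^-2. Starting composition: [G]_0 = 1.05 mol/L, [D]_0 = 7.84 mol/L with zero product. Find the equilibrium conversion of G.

Let X = conversion of G; extent ξ = 1.05·X mol/L.
Concentrations: [G] = 1.05 − 1.05X; [D] = 7.84 − 3.15X; [F] = 2.1X.
K_c = [F]^2 / ([G] [D]^3).
Setting equal to 0.00809 and solving for X on (0,1) gives X = 0.493.

X = 0.493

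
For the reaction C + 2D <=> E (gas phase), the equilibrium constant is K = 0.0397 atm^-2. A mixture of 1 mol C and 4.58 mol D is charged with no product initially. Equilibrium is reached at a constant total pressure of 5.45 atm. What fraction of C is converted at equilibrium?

X = 0.423

Let X = conversion of C (basis 1 mol C); extent of reaction ξ = X.
Species balance: n_C = 1 − X; n_D = 4.58 − 2X; n_E = X.
Summing: n_T = 5.58 − 2X.
Mole fractions y_i = n_i/n_T; K = p_E / (p_C p_D^2) with p_i = y_i·P.
Setting this equal to 0.0397 atm^-2 and taking the physical root (0 < X < 1) gives X = 0.423.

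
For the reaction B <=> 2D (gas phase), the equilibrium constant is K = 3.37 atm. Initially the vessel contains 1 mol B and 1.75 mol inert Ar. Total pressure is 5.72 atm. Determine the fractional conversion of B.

Basis: 1 mol B initially; let X = conversion of B. Extent ξ = X.
At extent ξ: n_B = 1 − X; n_D = 2X; n_I = 1.75 (inert).
Summing: n_T = 2.75 + X.
With p_i = (n_i/n_T)P, K = p_D^2 / (p_B).
Setting this equal to 3.37 atm and taking the physical root (0 < X < 1) gives X = 0.492.

X = 0.492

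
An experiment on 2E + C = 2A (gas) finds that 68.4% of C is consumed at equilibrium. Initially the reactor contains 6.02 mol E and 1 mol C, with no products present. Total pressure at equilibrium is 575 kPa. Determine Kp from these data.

Take 1 mol C as basis and let X be its fractional conversion, so ξ = X.
Species balance: n_E = 6.02 − 2X; n_C = 1 − X; n_A = 2X.
n_T = Σnᵢ = 7.02 − X.
At X = 0.684: n_E = 4.65, n_C = 0.316, n_A = 1.37, n_T = 6.34.
p_i = (n_i/n_T)·P. Kp = p_A^2 / (p_E^2 p_C) = 0.00302 kPa^-1.

Kp = 0.00302 kPa^-1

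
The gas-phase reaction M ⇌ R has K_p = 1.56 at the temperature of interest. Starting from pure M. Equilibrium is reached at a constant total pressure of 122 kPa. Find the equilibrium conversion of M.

X = 0.609

Take 1 mol M as basis and let X be its fractional conversion, so ξ = X.
Mole table: n_M = 1 − X; n_R = X.
Total moles n_T = 1 (Δν = 0, constant).
With p_i = (n_i/n_T)P, K_p = p_R / (p_M).
This yields a degree-1 equation in X; solving on (0,1), X = 0.609.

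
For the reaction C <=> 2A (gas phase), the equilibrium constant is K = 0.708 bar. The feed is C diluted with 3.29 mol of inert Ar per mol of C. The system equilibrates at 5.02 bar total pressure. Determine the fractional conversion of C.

X = 0.330

Basis: 1 mol C initially; let X = conversion of C. Extent ξ = X.
Species balance: n_C = 1 − X; n_A = 2X; n_I = 3.29 (inert).
n_T = Σnᵢ = 4.29 + X.
With p_i = (n_i/n_T)P, K = p_A^2 / (p_C).
Setting this equal to 0.708 bar and taking the physical root (0 < X < 1) gives X = 0.330.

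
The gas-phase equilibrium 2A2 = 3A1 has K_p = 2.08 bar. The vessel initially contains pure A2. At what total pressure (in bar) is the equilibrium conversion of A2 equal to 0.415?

Let X = conversion of A2 (basis 1 mol A2); extent of reaction ξ = 0.5X.
Moles: n_A2 = 1 − X; n_A1 = 1.5X.
n_T = Σnᵢ = 1 + 0.5X.
K_p = p_A1^3 / (p_A2^2) with p_i = (n_i/n_T)·P.
At X = 0.415: the mole-fraction product g(X) = Π y_i^ν_i = 0.5837. Since K_p = g(X)·P^{1}, P = (K_p/g)^(1/1) = (2.08/0.5837)^(1/1) = 3.56 bar.

P = 3.56 bar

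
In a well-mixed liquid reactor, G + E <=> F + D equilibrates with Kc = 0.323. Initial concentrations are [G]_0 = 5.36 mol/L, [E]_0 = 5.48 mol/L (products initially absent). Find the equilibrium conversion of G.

X = 0.366

Let X = conversion of G; extent ξ = 5.36·X mol/L.
Concentrations: [G] = 5.36 − 5.36X; [E] = 5.48 − 5.36X; [F] = 5.36X; [D] = 5.36X.
Kc = [F] [D] / ([G] [E]).
Equating to 0.323: the physical root is X = 0.366.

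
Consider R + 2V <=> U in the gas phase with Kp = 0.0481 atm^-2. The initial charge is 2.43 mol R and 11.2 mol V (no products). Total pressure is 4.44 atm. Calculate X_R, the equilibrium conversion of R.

Basis: 2.43 mol R initially; let X = conversion of R. Extent ξ = 2.43X.
Species balance: n_R = 2.43 − 2.43X; n_V = 11.2 − 4.86X; n_U = 2.43X.
Total moles n_T = 13.6 − 4.86X.
With p_i = (n_i/n_T)P, Kp = p_U / (p_R p_V^2).
Setting this equal to 0.0481 atm^-2 and taking the physical root (0 < X < 1) gives X = 0.374.

X = 0.374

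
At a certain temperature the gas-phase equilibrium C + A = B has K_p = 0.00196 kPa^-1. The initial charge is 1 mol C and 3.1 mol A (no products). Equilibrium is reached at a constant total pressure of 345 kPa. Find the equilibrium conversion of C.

Basis: 1 mol C initially; let X = conversion of C. Extent ξ = X.
Species balance: n_C = 1 − X; n_A = 3.1 − X; n_B = X.
Total moles n_T = 4.1 − X.
Mole fractions y_i = n_i/n_T; K_p = p_B / (p_C p_A) with p_i = y_i·P.
Equating to 0.00196 kPa^-1 and solving on 0 < X < 1: X = 0.332.

X = 0.332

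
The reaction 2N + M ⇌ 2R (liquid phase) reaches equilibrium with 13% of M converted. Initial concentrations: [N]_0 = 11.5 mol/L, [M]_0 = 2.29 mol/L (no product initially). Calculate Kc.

Let X = conversion of M.
Concentrations: [N] = 11.5 − 4.58X; [M] = 2.29 − 2.29X; [R] = 4.58X.
At X = 0.13: [N] = 10.9, [M] = 1.99, [R] = 0.595.
Kc = [R]^2 / ([N]^2 [M]) = 0.0015 L/mol.

Kc = 0.0015 L/mol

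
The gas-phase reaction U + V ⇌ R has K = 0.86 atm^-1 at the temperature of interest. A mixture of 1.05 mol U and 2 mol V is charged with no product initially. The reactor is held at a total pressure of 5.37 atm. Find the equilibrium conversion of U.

Basis: 1.05 mol U initially; let X = conversion of U. Extent ξ = 1.05X.
Moles: n_U = 1.05 − 1.05X; n_V = 2 − 1.05X; n_R = 1.05X.
Summing: n_T = 3.05 − 1.05X.
y_i = n_i/n_T, p_i = y_i·P. K = p_R / (p_U p_V).
Setting this equal to 0.86 atm^-1 and taking the physical root (0 < X < 1) gives X = 0.715.

X = 0.715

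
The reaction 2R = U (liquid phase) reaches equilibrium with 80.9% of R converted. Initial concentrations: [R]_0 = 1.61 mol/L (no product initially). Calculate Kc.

Let X = conversion of R.
Concentrations: [R] = 1.61 − 1.61X; [U] = 0.805X.
At X = 0.809: [R] = 0.308, [U] = 0.651.
Kc = [U] / ([R]^2) = 6.89 L/mol.

Kc = 6.89 L/mol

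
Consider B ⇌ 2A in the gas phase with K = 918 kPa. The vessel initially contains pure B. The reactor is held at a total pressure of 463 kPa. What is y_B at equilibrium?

Take 1 mol B as basis and let X be its fractional conversion, so ξ = X.
Species balance: n_B = 1 − X; n_A = 2X.
n_T = Σnᵢ = 1 + X.
Mole fractions y_i = n_i/n_T; K = p_A^2 / (p_B) with p_i = y_i·P.
Setting this equal to 918 kPa and taking the physical root (0 < X < 1) gives X = 0.576.
Then n_B = 0.424, n_T = 1.58, so y_B = 0.269.

y_B = 0.269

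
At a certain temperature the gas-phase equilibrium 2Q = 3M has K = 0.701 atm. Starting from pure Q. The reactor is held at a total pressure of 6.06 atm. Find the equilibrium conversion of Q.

X = 0.274

Basis: 1 mol Q initially; let X = conversion of Q. Extent ξ = 0.5X.
Mole table: n_Q = 1 − X; n_M = 1.5X.
Summing: n_T = 1 + 0.5X.
With p_i = (n_i/n_T)P, K = p_M^3 / (p_Q^2).
Substituting and setting equal to 0.701 atm gives a polynomial in X; the root in (0,1) is X = 0.274.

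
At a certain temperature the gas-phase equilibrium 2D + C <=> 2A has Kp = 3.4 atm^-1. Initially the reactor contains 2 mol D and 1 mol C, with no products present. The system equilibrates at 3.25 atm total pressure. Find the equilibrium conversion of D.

X = 0.581

Basis: 2 mol D initially; let X = conversion of D. Extent ξ = X.
Mole table: n_D = 2 − 2X; n_C = 1 − X; n_A = 2X.
Summing: n_T = 3 − X.
y_i = n_i/n_T, p_i = y_i·P. Kp = p_A^2 / (p_D^2 p_C).
Equating to 3.4 atm^-1 and solving on 0 < X < 1: X = 0.581.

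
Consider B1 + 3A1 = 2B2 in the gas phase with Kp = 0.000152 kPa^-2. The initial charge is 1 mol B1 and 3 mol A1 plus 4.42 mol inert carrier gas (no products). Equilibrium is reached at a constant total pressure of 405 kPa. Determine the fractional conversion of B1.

X = 0.476

Let X = conversion of B1 (basis 1 mol B1); extent of reaction ξ = X.
Moles: n_B1 = 1 − X; n_A1 = 3 − 3X; n_B2 = 2X; n_I = 4.42 (inert).
Total moles n_T = 8.42 − 2X.
With p_i = (n_i/n_T)P, Kp = p_B2^2 / (p_B1 p_A1^3).
Setting this equal to 0.000152 kPa^-2 and taking the physical root (0 < X < 1) gives X = 0.476.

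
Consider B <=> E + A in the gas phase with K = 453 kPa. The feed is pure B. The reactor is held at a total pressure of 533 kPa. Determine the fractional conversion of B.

X = 0.678

Let X = conversion of B (basis 1 mol B); extent of reaction ξ = X.
Species balance: n_B = 1 − X; n_E = X; n_A = X.
Total moles n_T = 1 + X.
y_i = n_i/n_T, p_i = y_i·P. K = p_E p_A / (p_B).
Equating to 453 kPa and solving on 0 < X < 1: X = 0.678.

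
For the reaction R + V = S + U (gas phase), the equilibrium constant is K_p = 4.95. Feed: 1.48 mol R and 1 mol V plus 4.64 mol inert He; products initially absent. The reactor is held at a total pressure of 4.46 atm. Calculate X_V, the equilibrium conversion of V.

Take 1 mol V as basis and let X be its fractional conversion, so ξ = X.
Moles: n_R = 1.48 − X; n_V = 1 − X; n_S = X; n_U = X; n_I = 4.64 (inert).
Since Δν = 0, n_T = 7.12 throughout.
With p_i = (n_i/n_T)P, K_p = p_S p_U / (p_R p_V).
Equating to 4.95 and solving on 0 < X < 1: X = 0.806.

X = 0.806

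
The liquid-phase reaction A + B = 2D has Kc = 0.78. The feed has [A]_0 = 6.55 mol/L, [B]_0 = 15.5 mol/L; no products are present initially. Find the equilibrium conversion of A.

Let X = conversion of A; extent ξ = 6.55·X mol/L.
Concentrations: [A] = 6.55 − 6.55X; [B] = 15.5 − 6.55X; [D] = 13.1X.
Kc = [D]^2 / ([A] [B]).
This equals 0.78 at X = 0.452 (the root in 0 < X < 1).

X = 0.452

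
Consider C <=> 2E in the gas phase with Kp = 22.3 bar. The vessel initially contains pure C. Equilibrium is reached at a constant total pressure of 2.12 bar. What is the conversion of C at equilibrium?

Take 1 mol C as basis and let X be its fractional conversion, so ξ = X.
At extent ξ: n_C = 1 − X; n_E = 2X.
Total moles n_T = 1 + X.
Mole fractions y_i = n_i/n_T; Kp = p_E^2 / (p_C) with p_i = y_i·P.
Equating to 22.3 bar and solving on 0 < X < 1: X = 0.851.

X = 0.851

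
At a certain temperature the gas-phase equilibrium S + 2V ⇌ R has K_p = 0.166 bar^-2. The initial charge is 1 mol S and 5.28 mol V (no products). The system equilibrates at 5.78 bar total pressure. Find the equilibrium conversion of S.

Take 1 mol S as basis and let X be its fractional conversion, so ξ = X.
Mole table: n_S = 1 − X; n_V = 5.28 − 2X; n_R = X.
Total moles n_T = 6.28 − 2X.
With p_i = (n_i/n_T)P, K_p = p_R / (p_S p_V^2).
This yields a degree-3 equation in X; solving on (0,1), X = 0.775.

X = 0.775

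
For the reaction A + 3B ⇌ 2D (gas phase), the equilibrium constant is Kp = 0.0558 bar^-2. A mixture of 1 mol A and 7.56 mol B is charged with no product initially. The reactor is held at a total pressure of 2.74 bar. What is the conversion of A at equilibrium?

Let X = conversion of A (basis 1 mol A); extent of reaction ξ = X.
Moles: n_A = 1 − X; n_B = 7.56 − 3X; n_D = 2X.
Summing: n_T = 8.56 − 2X.
Mole fractions y_i = n_i/n_T; Kp = p_D^2 / (p_A p_B^3) with p_i = y_i·P.
Substituting and setting equal to 0.0558 bar^-2 gives a polynomial in X; the root in (0,1) is X = 0.471.

X = 0.471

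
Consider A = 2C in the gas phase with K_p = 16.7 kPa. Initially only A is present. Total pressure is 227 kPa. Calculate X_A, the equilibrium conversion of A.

Basis: 1 mol A initially; let X = conversion of A. Extent ξ = X.
At extent ξ: n_A = 1 − X; n_C = 2X.
Total moles n_T = 1 + X.
y_i = n_i/n_T, p_i = y_i·P. K_p = p_C^2 / (p_A).
Substituting and setting equal to 16.7 kPa gives a polynomial in X; the root in (0,1) is X = 0.134.

X = 0.134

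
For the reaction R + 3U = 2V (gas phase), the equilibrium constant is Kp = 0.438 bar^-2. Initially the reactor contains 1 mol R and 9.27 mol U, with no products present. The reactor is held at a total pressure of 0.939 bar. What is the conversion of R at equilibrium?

X = 0.508

Take 1 mol R as basis and let X be its fractional conversion, so ξ = X.
Species balance: n_R = 1 − X; n_U = 9.27 − 3X; n_V = 2X.
Summing: n_T = 10.3 − 2X.
Mole fractions y_i = n_i/n_T; Kp = p_V^2 / (p_R p_U^3) with p_i = y_i·P.
Substituting and setting equal to 0.438 bar^-2 gives a polynomial in X; the root in (0,1) is X = 0.508.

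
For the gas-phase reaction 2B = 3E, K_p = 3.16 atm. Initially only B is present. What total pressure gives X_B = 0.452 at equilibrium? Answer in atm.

Let X = conversion of B (basis 1 mol B); extent of reaction ξ = 0.5X.
Moles: n_B = 1 − X; n_E = 1.5X.
Summing: n_T = 1 + 0.5X.
K_p = p_E^3 / (p_B^2) with p_i = (n_i/n_T)·P.
At X = 0.452: the mole-fraction product g(X) = Π y_i^ν_i = 0.8465. Since K_p = g(X)·P^{1}, P = (K_p/g)^(1/1) = (3.16/0.8465)^(1/1) = 3.73 atm.

P = 3.73 atm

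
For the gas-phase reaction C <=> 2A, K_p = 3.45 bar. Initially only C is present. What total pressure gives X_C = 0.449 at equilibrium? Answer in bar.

Take 1 mol C as basis and let X be its fractional conversion, so ξ = X.
Species balance: n_C = 1 − X; n_A = 2X.
n_T = Σnᵢ = 1 + X.
K_p = p_A^2 / (p_C) with p_i = (n_i/n_T)·P.
At X = 0.449: the mole-fraction product g(X) = Π y_i^ν_i = 1.01. Since K_p = g(X)·P^{1}, P = (K_p/g)^(1/1) = (3.45/1.01)^(1/1) = 3.42 bar.

P = 3.42 bar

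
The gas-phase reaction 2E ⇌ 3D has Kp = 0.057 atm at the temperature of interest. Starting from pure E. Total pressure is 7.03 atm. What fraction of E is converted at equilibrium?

X = 0.125

Let X = conversion of E (basis 1 mol E); extent of reaction ξ = 0.5X.
Mole table: n_E = 1 − X; n_D = 1.5X.
Summing: n_T = 1 + 0.5X.
With p_i = (n_i/n_T)P, Kp = p_D^3 / (p_E^2).
Setting this equal to 0.057 atm and taking the physical root (0 < X < 1) gives X = 0.125.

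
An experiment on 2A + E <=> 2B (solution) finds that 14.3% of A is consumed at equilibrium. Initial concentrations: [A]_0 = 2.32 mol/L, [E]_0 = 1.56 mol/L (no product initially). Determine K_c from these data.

Let X = conversion of A.
Concentrations: [A] = 2.32 − 2.32X; [E] = 1.56 − 1.16X; [B] = 2.32X.
At X = 0.143: [A] = 1.99, [E] = 1.39, [B] = 0.332.
K_c = [B]^2 / ([A]^2 [E]) = 0.02 L/mol.

K_c = 0.02 L/mol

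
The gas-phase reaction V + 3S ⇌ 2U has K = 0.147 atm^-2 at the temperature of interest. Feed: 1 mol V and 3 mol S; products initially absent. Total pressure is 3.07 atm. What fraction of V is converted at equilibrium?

X = 0.371

Let X = conversion of V (basis 1 mol V); extent of reaction ξ = X.
Mole table: n_V = 1 − X; n_S = 3 − 3X; n_U = 2X.
Summing: n_T = 4 − 2X.
With p_i = (n_i/n_T)P, K = p_U^2 / (p_V p_S^3).
This yields a degree-4 equation in X; solving on (0,1), X = 0.371.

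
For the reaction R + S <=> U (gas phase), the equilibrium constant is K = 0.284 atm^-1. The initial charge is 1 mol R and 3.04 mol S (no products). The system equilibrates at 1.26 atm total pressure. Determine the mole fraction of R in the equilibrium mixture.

Basis: 1 mol R initially; let X = conversion of R. Extent ξ = X.
Mole table: n_R = 1 − X; n_S = 3.04 − X; n_U = X.
Total moles n_T = 4.04 − X.
Mole fractions y_i = n_i/n_T; K = p_U / (p_R p_S) with p_i = y_i·P.
Equating to 0.284 atm^-1 and solving on 0 < X < 1: X = 0.209.
Then n_R = 0.791, n_T = 3.83, so y_R = 0.206.

y_R = 0.206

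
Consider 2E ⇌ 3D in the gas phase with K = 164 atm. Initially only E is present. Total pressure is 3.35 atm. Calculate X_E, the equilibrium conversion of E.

Take 1 mol E as basis and let X be its fractional conversion, so ξ = 0.5X.
Mole table: n_E = 1 − X; n_D = 1.5X.
Total moles n_T = 1 + 0.5X.
With p_i = (n_i/n_T)P, K = p_D^3 / (p_E^2).
Equating to 164 atm and solving on 0 < X < 1: X = 0.832.

X = 0.832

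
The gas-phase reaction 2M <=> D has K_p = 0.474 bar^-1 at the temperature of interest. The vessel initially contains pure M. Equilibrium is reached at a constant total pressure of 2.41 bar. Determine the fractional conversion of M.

X = 0.576

Basis: 1 mol M initially; let X = conversion of M. Extent ξ = 0.5X.
Mole table: n_M = 1 − X; n_D = 0.5X.
n_T = Σnᵢ = 1 − 0.5X.
Mole fractions y_i = n_i/n_T; K_p = p_D / (p_M^2) with p_i = y_i·P.
Equating to 0.474 bar^-1 and solving on 0 < X < 1: X = 0.576.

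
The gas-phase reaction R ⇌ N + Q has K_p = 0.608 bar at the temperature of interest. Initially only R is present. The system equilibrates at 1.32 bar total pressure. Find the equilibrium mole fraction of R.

Take 1 mol R as basis and let X be its fractional conversion, so ξ = X.
Species balance: n_R = 1 − X; n_N = X; n_Q = X.
n_T = Σnᵢ = 1 + X.
With p_i = (n_i/n_T)P, K_p = p_N p_Q / (p_R).
Equating to 0.608 bar and solving on 0 < X < 1: X = 0.562.
Then n_R = 0.438, n_T = 1.56, so y_R = 0.281.

y_R = 0.281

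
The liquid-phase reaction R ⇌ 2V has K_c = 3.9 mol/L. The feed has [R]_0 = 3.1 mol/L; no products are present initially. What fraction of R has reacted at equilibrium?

X = 0.425

Let X = conversion of R; extent ξ = 3.1·X mol/L.
Concentrations: [R] = 3.1 − 3.1X; [V] = 6.2X.
K_c = [V]^2 / ([R]).
This equals 3.9 at X = 0.425 (the root in 0 < X < 1).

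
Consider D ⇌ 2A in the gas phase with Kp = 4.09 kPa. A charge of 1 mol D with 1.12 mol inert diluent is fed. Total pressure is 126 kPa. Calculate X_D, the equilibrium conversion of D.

X = 0.126

Take 1 mol D as basis and let X be its fractional conversion, so ξ = X.
Species balance: n_D = 1 − X; n_A = 2X; n_I = 1.12 (inert).
Total moles n_T = 2.12 + X.
With p_i = (n_i/n_T)P, Kp = p_A^2 / (p_D).
This yields a degree-2 equation in X; solving on (0,1), X = 0.126.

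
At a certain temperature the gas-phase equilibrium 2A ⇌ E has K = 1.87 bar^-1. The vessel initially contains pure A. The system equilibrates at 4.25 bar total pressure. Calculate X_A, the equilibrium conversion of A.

Take 1 mol A as basis and let X be its fractional conversion, so ξ = 0.5X.
At extent ξ: n_A = 1 − X; n_E = 0.5X.
Total moles n_T = 1 − 0.5X.
Mole fractions y_i = n_i/n_T; K = p_E / (p_A^2) with p_i = y_i·P.
This yields a degree-2 equation in X; solving on (0,1), X = 0.825.

X = 0.825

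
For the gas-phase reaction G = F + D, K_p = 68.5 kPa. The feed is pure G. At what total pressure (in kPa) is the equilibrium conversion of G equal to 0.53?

P = 175 kPa

Take 1 mol G as basis and let X be its fractional conversion, so ξ = X.
Moles: n_G = 1 − X; n_F = X; n_D = X.
Summing: n_T = 1 + X.
K_p = p_F p_D / (p_G) with p_i = (n_i/n_T)·P.
At X = 0.53: the mole-fraction product g(X) = Π y_i^ν_i = 0.3906. Since K_p = g(X)·P^{1}, P = (K_p/g)^(1/1) = (68.5/0.3906)^(1/1) = 175 kPa.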